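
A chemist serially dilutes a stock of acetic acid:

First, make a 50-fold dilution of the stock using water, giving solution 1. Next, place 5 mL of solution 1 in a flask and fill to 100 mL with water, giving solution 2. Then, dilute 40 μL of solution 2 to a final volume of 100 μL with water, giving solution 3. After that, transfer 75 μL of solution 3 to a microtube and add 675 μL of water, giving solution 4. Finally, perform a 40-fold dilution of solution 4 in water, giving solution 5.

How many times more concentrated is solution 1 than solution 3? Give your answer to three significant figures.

50.0

Step 1: 50-fold → factor 50
Step 2: 5 mL brought to 100 mL → factor 100/5 = 20
Step 3: 40 μL brought to 100 μL → factor 100/40 = 2.5
Dilution factor to solution 1 = 50; to solution 3 = 2500
[solution 1]/[solution 3] = (factor to solution 3)/(factor to solution 1) = 2500/50 = 50.0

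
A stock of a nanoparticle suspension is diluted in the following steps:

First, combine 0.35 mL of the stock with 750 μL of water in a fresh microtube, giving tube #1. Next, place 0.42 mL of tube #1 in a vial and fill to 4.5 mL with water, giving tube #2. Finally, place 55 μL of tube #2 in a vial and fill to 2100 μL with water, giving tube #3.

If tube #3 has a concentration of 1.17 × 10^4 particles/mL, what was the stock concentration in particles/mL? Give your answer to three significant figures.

1.50 × 10^7 particles/mL

Step 1: 0.35 mL + 750 μL = 1.1 mL total → factor 1.1/0.35 = 3.1429
Step 2: 0.42 mL brought to 4.5 mL → factor 4.5/0.42 = 10.714
Step 3: 55 μL brought to 2100 μL → factor 2100/55 = 38.182
Overall dilution factor = 3.1429 × 10.714 × 38.182 = 1285.7
Stock = 1.17 × 10^4 particles/mL × 1285.7 = 1.50 × 10^7 particles/mL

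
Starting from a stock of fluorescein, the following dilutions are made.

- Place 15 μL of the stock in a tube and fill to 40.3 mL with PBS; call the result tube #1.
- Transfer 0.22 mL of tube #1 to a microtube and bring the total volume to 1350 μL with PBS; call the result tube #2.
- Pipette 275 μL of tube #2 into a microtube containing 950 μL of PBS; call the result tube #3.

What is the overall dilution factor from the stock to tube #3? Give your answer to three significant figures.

Step 1: 15 μL brought to 40.3 mL → factor 40300/15 = 2686.7
Step 2: 0.22 mL brought to 1350 μL → factor 1.35/0.22 = 6.1364
Step 3: 275 μL + 950 μL = 1225 μL total → factor 1225/275 = 4.4545
Overall dilution factor = 2686.7 × 6.1364 × 4.4545 = 73439

7.34 × 10^4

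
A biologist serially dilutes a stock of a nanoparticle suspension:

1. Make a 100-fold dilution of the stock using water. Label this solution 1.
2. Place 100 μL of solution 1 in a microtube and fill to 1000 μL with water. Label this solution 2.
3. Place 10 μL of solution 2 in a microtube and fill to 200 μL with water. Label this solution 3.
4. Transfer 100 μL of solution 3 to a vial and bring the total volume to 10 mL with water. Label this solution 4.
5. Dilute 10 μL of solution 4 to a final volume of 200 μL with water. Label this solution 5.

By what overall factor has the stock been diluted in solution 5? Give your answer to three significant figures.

Step 1: 100-fold → factor 100
Step 2: 100 μL brought to 1000 μL → factor 1000/100 = 10
Step 3: 10 μL brought to 200 μL → factor 200/10 = 20
Step 4: 100 μL brought to 10 mL → factor 10000/100 = 100
Step 5: 10 μL brought to 200 μL → factor 200/10 = 20
Overall dilution factor = 100 × 10 × 20 × 100 × 20 = 4 × 10^7

4.00 × 10^7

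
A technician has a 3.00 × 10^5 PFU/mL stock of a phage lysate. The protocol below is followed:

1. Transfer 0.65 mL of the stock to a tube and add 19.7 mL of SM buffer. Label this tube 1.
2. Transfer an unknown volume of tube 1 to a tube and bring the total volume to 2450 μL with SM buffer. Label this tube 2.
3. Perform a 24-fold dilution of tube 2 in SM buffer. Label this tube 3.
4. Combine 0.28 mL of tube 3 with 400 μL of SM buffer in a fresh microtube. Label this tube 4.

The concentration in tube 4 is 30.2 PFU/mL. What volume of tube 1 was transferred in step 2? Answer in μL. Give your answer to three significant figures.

Step 1: 0.65 mL + 19.7 mL = 20.35 mL total → factor 20.35/0.65 = 31.308
Step 2: v brought to 2450 μL → factor = 2450 μL/v
Step 3: 24-fold → factor 24
Step 4: 0.28 mL + 400 μL = 0.68 mL total → factor 0.68/0.28 = 2.4286
Product of known-step factors = 1824.8
Overall factor = 3.00 × 10^5 PFU/mL / (30.2 PFU/mL) = 9933.8
Step-2 factor = 9933.8 / 1824.8 = 5.4438
v = 2450 μL / 5.4438 = 450 μL

450 μL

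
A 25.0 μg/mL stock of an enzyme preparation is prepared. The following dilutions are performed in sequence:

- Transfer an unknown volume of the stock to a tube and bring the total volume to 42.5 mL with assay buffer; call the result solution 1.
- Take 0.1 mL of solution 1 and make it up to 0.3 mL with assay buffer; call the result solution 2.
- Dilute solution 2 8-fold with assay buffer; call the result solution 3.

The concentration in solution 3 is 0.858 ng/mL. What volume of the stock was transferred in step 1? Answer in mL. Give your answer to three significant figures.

Step 1: v brought to 42.5 mL → factor = 42.5 mL/v
Step 2: 0.1 mL brought to 0.3 mL → factor 0.3/0.1 = 3
Step 3: 8-fold → factor 8
Product of known-step factors = 24
Overall factor = 25.0 μg/mL / (0.858 ng/mL) = 29138
Step-1 factor = 29138 / 24 = 1214.1
v = 42.5 mL / 1214.1 = 0.0350 mL

0.0350 mL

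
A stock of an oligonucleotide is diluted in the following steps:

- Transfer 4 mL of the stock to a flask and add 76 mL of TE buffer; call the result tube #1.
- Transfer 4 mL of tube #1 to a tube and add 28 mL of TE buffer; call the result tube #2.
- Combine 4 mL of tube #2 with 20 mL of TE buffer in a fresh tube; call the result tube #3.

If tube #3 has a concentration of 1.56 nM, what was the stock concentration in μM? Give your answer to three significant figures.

1.50 μM

Step 1: 4 mL + 76 mL = 80 mL total → factor 80/4 = 20
Step 2: 4 mL + 28 mL = 32 mL total → factor 32/4 = 8
Step 3: 4 mL + 20 mL = 24 mL total → factor 24/4 = 6
Overall dilution factor = 20 × 8 × 6 = 960
Stock = 1.56 nM × 960 = 1498 nM = 1.50 μM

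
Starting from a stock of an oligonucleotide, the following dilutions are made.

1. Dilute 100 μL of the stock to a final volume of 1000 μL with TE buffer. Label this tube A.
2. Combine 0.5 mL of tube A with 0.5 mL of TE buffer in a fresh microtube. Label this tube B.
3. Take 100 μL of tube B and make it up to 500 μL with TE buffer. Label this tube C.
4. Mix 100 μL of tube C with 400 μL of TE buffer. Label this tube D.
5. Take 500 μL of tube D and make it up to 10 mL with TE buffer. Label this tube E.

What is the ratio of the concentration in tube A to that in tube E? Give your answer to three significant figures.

Step 1: 100 μL brought to 1000 μL → factor 1000/100 = 10
Step 2: 0.5 mL + 0.5 mL = 1 mL total → factor 1/0.5 = 2
Step 3: 100 μL brought to 500 μL → factor 500/100 = 5
Step 4: 100 μL + 400 μL = 500 μL total → factor 500/100 = 5
Step 5: 500 μL brought to 10 mL → factor 10000/500 = 20
Dilution factor to tube A = 10; to tube E = 10000
[tube A]/[tube E] = (factor to tube E)/(factor to tube A) = 10000/10 = 1.00 × 10^3

1.00 × 10^3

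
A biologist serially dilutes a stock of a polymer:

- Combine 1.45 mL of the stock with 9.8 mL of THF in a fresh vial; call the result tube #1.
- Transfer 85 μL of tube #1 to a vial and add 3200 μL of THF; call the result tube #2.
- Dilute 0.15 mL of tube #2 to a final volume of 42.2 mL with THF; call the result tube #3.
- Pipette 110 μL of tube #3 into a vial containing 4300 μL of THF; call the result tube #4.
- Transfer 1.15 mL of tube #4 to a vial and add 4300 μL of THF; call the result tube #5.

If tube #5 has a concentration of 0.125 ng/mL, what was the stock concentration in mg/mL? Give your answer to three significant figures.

Step 1: 1.45 mL + 9.8 mL = 11.25 mL total → factor 11.25/1.45 = 7.7586
Step 2: 85 μL + 3200 μL = 3285 μL total → factor 3285/85 = 38.647
Step 3: 0.15 mL brought to 42.2 mL → factor 42.2/0.15 = 281.33
Step 4: 110 μL + 4300 μL = 4410 μL total → factor 4410/110 = 40.091
Step 5: 1.15 mL + 4300 μL = 5.45 mL total → factor 5.45/1.15 = 4.7391
Overall dilution factor = 7.7586 × 38.647 × 281.33 × 40.091 × 4.7391 = 1.6028 × 10^7
Stock = 0.125 ng/mL × 1.6028 × 10^7 = 2.003 × 10^6 ng/mL = 2.00 mg/mL

2.00 mg/mL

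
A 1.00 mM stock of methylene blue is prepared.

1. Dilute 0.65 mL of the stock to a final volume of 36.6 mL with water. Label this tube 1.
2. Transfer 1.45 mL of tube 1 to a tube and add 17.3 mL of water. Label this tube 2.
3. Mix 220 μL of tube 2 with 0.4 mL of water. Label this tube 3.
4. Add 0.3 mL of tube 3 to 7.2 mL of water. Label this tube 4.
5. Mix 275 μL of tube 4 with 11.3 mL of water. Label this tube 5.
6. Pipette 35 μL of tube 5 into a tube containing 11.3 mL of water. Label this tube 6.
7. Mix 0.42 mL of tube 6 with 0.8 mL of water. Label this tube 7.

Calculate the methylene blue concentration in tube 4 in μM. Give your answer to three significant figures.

0.0195 μM

Step 1: 0.65 mL brought to 36.6 mL → factor 36.6/0.65 = 56.308
Step 2: 1.45 mL + 17.3 mL = 18.75 mL total → factor 18.75/1.45 = 12.931
Step 3: 220 μL + 0.4 mL = 620 μL total → factor 620/220 = 2.8182
Step 4: 0.3 mL + 7.2 mL = 7.5 mL total → factor 7.5/0.3 = 25
Dilution factor through tube 4 = 56.308 × 12.931 × 2.8182 × 25 = 51299
[tube 4] = 1.00 mM / 51299 = 1.949 × 10^-5 mM = 0.0195 μM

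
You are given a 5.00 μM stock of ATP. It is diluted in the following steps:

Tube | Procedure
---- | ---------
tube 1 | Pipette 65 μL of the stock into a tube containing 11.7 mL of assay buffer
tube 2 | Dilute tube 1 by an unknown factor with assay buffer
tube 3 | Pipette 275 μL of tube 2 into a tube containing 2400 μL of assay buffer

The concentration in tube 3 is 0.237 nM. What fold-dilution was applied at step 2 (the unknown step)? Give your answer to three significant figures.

12.0-fold

Step 1: 65 μL + 11.7 mL = 11765 μL total → factor 11765/65 = 181
Step 2: unknown factor x
Step 3: 275 μL + 2400 μL = 2675 μL total → factor 2675/275 = 9.7273
Product of known-step factors = 1760.6
Overall factor = 5.00 μM / (0.237 nM) = 21097
x = 21097 / 1760.6 = 12.0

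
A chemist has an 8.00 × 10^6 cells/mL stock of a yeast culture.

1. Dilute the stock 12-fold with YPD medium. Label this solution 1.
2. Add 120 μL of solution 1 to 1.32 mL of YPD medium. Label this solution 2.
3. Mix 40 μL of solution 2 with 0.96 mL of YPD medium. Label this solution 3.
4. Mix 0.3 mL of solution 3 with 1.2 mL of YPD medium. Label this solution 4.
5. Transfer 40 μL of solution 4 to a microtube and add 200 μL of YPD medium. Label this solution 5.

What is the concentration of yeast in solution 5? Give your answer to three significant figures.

74.1 cells/mL

Step 1: 12-fold → factor 12
Step 2: 120 μL + 1.32 mL = 1440 μL total → factor 1440/120 = 12
Step 3: 40 μL + 0.96 mL = 1000 μL total → factor 1000/40 = 25
Step 4: 0.3 mL + 1.2 mL = 1.5 mL total → factor 1.5/0.3 = 5
Step 5: 40 μL + 200 μL = 240 μL total → factor 240/40 = 6
Overall dilution factor = 12 × 12 × 25 × 5 × 6 = 1.08 × 10^5
Final = 8.00 × 10^6 cells/mL / 1.08 × 10^5 = 74.1 cells/mL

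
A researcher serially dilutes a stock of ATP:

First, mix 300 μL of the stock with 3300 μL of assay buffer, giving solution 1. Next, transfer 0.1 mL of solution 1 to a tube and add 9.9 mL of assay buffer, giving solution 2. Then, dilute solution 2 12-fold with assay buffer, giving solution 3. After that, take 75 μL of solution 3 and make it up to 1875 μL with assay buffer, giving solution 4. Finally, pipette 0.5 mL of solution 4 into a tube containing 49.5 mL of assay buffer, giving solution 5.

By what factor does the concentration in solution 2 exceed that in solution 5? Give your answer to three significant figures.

Step 1: 300 μL + 3300 μL = 3600 μL total → factor 3600/300 = 12
Step 2: 0.1 mL + 9.9 mL = 10 mL total → factor 10/0.1 = 100
Step 3: 12-fold → factor 12
Step 4: 75 μL brought to 1875 μL → factor 1875/75 = 25
Step 5: 0.5 mL + 49.5 mL = 50 mL total → factor 50/0.5 = 100
Dilution factor to solution 2 = 1200; to solution 5 = 3.6 × 10^7
[solution 2]/[solution 5] = (factor to solution 5)/(factor to solution 2) = 3.6 × 10^7/1200 = 3.00 × 10^4

3.00 × 10^4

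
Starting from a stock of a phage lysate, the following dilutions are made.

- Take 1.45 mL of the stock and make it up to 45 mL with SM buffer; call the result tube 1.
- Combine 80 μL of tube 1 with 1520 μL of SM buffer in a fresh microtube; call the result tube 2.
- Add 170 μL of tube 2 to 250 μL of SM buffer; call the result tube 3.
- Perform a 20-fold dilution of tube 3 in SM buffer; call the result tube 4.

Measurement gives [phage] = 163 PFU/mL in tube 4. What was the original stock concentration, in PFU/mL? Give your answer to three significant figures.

Step 1: 1.45 mL brought to 45 mL → factor 45/1.45 = 31.034
Step 2: 80 μL + 1520 μL = 1600 μL total → factor 1600/80 = 20
Step 3: 170 μL + 250 μL = 420 μL total → factor 420/170 = 2.4706
Step 4: 20-fold → factor 20
Overall dilution factor = 31.034 × 20 × 2.4706 × 20 = 30669
Stock = 163 PFU/mL × 30669 = 5.00 × 10^6 PFU/mL

5.00 × 10^6 PFU/mL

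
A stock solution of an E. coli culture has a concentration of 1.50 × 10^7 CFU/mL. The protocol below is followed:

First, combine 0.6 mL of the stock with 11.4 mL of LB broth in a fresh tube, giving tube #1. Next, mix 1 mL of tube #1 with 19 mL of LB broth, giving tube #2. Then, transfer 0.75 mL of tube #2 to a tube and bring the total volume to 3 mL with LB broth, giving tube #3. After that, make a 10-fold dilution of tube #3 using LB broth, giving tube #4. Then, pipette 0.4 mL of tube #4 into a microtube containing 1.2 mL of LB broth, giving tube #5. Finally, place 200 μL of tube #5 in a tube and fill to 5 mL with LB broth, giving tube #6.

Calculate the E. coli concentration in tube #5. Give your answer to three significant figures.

234 CFU/mL

Step 1: 0.6 mL + 11.4 mL = 12 mL total → factor 12/0.6 = 20
Step 2: 1 mL + 19 mL = 20 mL total → factor 20/1 = 20
Step 3: 0.75 mL brought to 3 mL → factor 3/0.75 = 4
Step 4: 10-fold → factor 10
Step 5: 0.4 mL + 1.2 mL = 1.6 mL total → factor 1.6/0.4 = 4
Dilution factor through tube #5 = 20 × 20 × 4 × 10 × 4 = 64000
[tube #5] = 1.50 × 10^7 CFU/mL / 64000 = 234 CFU/mL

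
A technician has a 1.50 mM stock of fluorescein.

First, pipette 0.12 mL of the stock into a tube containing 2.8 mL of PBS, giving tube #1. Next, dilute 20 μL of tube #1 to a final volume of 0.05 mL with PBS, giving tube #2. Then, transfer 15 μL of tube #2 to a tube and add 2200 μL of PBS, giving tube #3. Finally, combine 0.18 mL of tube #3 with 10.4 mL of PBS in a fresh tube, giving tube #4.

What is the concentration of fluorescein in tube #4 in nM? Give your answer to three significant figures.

2.84 nM

Step 1: 0.12 mL + 2.8 mL = 2.92 mL total → factor 2.92/0.12 = 24.333
Step 2: 20 μL brought to 0.05 mL → factor 50/20 = 2.5
Step 3: 15 μL + 2200 μL = 2215 μL total → factor 2215/15 = 147.67
Step 4: 0.18 mL + 10.4 mL = 10.58 mL total → factor 10.58/0.18 = 58.778
Overall dilution factor = 24.333 × 2.5 × 147.67 × 58.778 = 5.28 × 10^5
Final = 1.50 mM / 5.28 × 10^5 = 2.841 × 10^-6 mM = 2.84 nM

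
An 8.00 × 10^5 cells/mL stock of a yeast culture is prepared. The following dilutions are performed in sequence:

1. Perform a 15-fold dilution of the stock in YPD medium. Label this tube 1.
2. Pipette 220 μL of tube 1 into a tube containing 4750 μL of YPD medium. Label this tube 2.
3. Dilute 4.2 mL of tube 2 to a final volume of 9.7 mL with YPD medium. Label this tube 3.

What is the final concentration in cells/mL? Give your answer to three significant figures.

1.02 × 10^3 cells/mL

Step 1: 15-fold → factor 15
Step 2: 220 μL + 4750 μL = 4970 μL total → factor 4970/220 = 22.591
Step 3: 4.2 mL brought to 9.7 mL → factor 9.7/4.2 = 2.3095
Overall dilution factor = 15 × 22.591 × 2.3095 = 782.61
Final = 8.00 × 10^5 cells/mL / 782.61 = 1.02 × 10^3 cells/mL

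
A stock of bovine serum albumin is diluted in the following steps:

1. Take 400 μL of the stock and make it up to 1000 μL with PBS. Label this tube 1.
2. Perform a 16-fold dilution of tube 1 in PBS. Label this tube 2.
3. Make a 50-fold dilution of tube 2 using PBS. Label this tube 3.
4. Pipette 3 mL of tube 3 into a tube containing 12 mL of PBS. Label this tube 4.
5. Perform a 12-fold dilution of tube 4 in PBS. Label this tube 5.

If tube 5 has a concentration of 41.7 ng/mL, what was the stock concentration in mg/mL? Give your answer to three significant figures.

5.00 mg/mL

Step 1: 400 μL brought to 1000 μL → factor 1000/400 = 2.5
Step 2: 16-fold → factor 16
Step 3: 50-fold → factor 50
Step 4: 3 mL + 12 mL = 15 mL total → factor 15/3 = 5
Step 5: 12-fold → factor 12
Overall dilution factor = 2.5 × 16 × 50 × 5 × 12 = 1.2 × 10^5
Stock = 41.7 ng/mL × 1.2 × 10^5 = 5.004 × 10^6 ng/mL = 5.00 mg/mL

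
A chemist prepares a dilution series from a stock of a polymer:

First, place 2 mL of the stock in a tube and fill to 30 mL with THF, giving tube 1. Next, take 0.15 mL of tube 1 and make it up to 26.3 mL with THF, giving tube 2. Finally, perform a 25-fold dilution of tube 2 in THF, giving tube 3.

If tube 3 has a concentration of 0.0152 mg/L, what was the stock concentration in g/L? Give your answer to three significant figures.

Step 1: 2 mL brought to 30 mL → factor 30/2 = 15
Step 2: 0.15 mL brought to 26.3 mL → factor 26.3/0.15 = 175.33
Step 3: 25-fold → factor 25
Overall dilution factor = 15 × 175.33 × 25 = 65750
Stock = 0.0152 mg/L × 65750 = 999.4 mg/L = 0.999 g/L

0.999 g/L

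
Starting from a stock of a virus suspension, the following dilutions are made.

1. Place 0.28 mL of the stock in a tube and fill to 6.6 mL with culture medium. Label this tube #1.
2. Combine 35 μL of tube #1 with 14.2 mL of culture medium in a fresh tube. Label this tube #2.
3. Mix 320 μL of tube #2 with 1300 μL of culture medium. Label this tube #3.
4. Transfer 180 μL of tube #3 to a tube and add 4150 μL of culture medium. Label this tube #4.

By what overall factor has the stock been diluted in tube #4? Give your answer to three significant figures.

Step 1: 0.28 mL brought to 6.6 mL → factor 6.6/0.28 = 23.571
Step 2: 35 μL + 14.2 mL = 14235 μL total → factor 14235/35 = 406.71
Step 3: 320 μL + 1300 μL = 1620 μL total → factor 1620/320 = 5.0625
Step 4: 180 μL + 4150 μL = 4330 μL total → factor 4330/180 = 24.056
Overall dilution factor = 23.571 × 406.71 × 5.0625 × 24.056 = 1.1675 × 10^6

1.17 × 10^6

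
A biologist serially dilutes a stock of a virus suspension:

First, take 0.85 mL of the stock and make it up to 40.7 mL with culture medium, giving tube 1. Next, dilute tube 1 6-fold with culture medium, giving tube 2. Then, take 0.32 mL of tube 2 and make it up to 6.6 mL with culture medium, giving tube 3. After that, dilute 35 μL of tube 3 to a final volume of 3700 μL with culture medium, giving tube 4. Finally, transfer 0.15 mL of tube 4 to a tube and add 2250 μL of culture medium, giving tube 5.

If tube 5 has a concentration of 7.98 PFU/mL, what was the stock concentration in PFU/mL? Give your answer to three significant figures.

8.00 × 10^7 PFU/mL

Step 1: 0.85 mL brought to 40.7 mL → factor 40.7/0.85 = 47.882
Step 2: 6-fold → factor 6
Step 3: 0.32 mL brought to 6.6 mL → factor 6.6/0.32 = 20.625
Step 4: 35 μL brought to 3700 μL → factor 3700/35 = 105.71
Step 5: 0.15 mL + 2250 μL = 2.4 mL total → factor 2.4/0.15 = 16
Overall dilution factor = 47.882 × 6 × 20.625 × 105.71 × 16 = 1.0022 × 10^7
Stock = 7.98 PFU/mL × 1.0022 × 10^7 = 8.00 × 10^7 PFU/mL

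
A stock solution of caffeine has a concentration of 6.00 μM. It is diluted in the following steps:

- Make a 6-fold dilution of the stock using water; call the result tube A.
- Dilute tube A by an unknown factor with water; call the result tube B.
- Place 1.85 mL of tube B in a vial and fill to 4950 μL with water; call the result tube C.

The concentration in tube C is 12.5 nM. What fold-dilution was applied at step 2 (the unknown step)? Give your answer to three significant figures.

29.9-fold

Step 1: 6-fold → factor 6
Step 2: unknown factor x
Step 3: 1.85 mL brought to 4950 μL → factor 4.95/1.85 = 2.6757
Product of known-step factors = 16.054
Overall factor = 6.00 μM / (12.5 nM) = 480
x = 480 / 16.054 = 29.9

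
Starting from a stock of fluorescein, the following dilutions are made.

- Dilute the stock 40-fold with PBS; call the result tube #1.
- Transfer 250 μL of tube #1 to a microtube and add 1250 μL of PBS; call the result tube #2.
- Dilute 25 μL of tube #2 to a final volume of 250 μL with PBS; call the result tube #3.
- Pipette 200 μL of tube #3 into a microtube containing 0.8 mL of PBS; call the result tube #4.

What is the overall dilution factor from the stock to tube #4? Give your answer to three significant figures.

Step 1: 40-fold → factor 40
Step 2: 250 μL + 1250 μL = 1500 μL total → factor 1500/250 = 6
Step 3: 25 μL brought to 250 μL → factor 250/25 = 10
Step 4: 200 μL + 0.8 mL = 1000 μL total → factor 1000/200 = 5
Overall dilution factor = 40 × 6 × 10 × 5 = 12000

1.20 × 10^4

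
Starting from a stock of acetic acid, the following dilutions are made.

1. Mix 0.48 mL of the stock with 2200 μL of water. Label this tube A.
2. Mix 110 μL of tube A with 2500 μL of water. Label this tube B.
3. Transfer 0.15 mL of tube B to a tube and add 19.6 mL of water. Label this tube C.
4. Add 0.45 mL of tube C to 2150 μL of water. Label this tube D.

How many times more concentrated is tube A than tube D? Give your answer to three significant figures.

1.81 × 10^4

Step 1: 0.48 mL + 2200 μL = 2.68 mL total → factor 2.68/0.48 = 5.5833
Step 2: 110 μL + 2500 μL = 2610 μL total → factor 2610/110 = 23.727
Step 3: 0.15 mL + 19.6 mL = 19.75 mL total → factor 19.75/0.15 = 131.67
Step 4: 0.45 mL + 2150 μL = 2.6 mL total → factor 2.6/0.45 = 5.7778
Dilution factor to tube A = 5.5833; to tube D = 1.0078 × 10^5
[tube A]/[tube D] = (factor to tube D)/(factor to tube A) = 1.0078 × 10^5/5.5833 = 1.81 × 10^4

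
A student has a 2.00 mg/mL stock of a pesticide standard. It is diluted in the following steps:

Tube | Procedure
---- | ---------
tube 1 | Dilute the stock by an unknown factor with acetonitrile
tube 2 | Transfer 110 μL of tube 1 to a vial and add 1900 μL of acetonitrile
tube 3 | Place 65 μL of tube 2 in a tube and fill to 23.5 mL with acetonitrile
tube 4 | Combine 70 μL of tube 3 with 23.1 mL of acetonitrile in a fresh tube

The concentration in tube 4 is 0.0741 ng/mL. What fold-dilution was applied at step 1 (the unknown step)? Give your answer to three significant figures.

Step 1: unknown factor x
Step 2: 110 μL + 1900 μL = 2010 μL total → factor 2010/110 = 18.273
Step 3: 65 μL brought to 23.5 mL → factor 23500/65 = 361.54
Step 4: 70 μL + 23.1 mL = 23170 μL total → factor 23170/70 = 331
Product of known-step factors = 2.1867 × 10^6
Overall factor = 2.00 mg/mL / (0.0741 ng/mL) = 2.6991 × 10^7
x = 2.6991 × 10^7 / 2.1867 × 10^6 = 12.3

12.3-fold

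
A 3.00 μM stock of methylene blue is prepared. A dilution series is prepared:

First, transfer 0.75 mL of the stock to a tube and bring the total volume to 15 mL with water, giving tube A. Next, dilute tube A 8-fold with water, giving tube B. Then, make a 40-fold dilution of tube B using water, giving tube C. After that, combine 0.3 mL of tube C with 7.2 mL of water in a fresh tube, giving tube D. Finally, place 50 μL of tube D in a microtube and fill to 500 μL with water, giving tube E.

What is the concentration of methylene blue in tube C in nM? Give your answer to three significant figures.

Step 1: 0.75 mL brought to 15 mL → factor 15/0.75 = 20
Step 2: 8-fold → factor 8
Step 3: 40-fold → factor 40
Dilution factor through tube C = 20 × 8 × 40 = 6400
[tube C] = 3.00 μM / 6400 = 0.0004687 μM = 0.469 nM

0.469 nM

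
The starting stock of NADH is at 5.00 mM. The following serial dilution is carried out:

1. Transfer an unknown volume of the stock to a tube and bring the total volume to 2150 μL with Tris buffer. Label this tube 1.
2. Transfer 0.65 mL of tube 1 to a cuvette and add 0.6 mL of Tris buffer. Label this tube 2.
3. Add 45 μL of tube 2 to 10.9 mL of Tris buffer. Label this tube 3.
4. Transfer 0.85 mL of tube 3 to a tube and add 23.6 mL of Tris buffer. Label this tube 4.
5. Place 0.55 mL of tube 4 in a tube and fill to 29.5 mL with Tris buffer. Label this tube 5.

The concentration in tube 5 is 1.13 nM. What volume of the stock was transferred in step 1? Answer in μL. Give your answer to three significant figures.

Step 1: v brought to 2150 μL → factor = 2150 μL/v
Step 2: 0.65 mL + 0.6 mL = 1.25 mL total → factor 1.25/0.65 = 1.9231
Step 3: 45 μL + 10.9 mL = 10945 μL total → factor 10945/45 = 243.22
Step 4: 0.85 mL + 23.6 mL = 24.45 mL total → factor 24.45/0.85 = 28.765
Step 5: 0.55 mL brought to 29.5 mL → factor 29.5/0.55 = 53.636
Product of known-step factors = 7.2164 × 10^5
Overall factor = 5.00 mM / (1.13 nM) = 4.4248 × 10^6
Step-1 factor = 4.4248 × 10^6 / 7.2164 × 10^5 = 6.1316
v = 2150 μL / 6.1316 = 351 μL

351 μL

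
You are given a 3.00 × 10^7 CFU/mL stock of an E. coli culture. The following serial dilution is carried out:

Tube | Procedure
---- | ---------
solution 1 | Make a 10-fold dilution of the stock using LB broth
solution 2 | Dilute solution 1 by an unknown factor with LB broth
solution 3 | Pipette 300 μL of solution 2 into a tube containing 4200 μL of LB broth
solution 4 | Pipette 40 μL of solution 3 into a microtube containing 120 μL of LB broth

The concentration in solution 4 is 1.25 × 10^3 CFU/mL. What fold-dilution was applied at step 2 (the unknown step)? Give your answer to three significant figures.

40.0-fold

Step 1: 10-fold → factor 10
Step 2: unknown factor x
Step 3: 300 μL + 4200 μL = 4500 μL total → factor 4500/300 = 15
Step 4: 40 μL + 120 μL = 160 μL total → factor 160/40 = 4
Product of known-step factors = 600
Overall factor = 3.00 × 10^7 CFU/mL / (1.25 × 10^3 CFU/mL) = 24000
x = 24000 / 600 = 40.0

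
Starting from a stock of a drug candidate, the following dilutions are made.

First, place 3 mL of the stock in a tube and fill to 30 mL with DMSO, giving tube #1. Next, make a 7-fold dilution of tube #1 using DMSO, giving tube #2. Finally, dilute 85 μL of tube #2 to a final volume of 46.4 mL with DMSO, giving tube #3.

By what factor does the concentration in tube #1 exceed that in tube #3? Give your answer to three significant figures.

Step 1: 3 mL brought to 30 mL → factor 30/3 = 10
Step 2: 7-fold → factor 7
Step 3: 85 μL brought to 46.4 mL → factor 46400/85 = 545.88
Dilution factor to tube #1 = 10; to tube #3 = 38212
[tube #1]/[tube #3] = (factor to tube #3)/(factor to tube #1) = 38212/10 = 3.82 × 10^3

3.82 × 10^3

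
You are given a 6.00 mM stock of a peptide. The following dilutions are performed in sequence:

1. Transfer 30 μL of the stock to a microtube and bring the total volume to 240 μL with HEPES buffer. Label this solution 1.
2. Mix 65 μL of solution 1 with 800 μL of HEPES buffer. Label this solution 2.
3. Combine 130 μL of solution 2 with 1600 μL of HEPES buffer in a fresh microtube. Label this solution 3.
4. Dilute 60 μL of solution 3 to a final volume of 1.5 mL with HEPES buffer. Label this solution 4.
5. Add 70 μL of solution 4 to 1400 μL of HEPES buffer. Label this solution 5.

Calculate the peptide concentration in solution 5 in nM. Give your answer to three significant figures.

8.07 nM

Step 1: 30 μL brought to 240 μL → factor 240/30 = 8
Step 2: 65 μL + 800 μL = 865 μL total → factor 865/65 = 13.308
Step 3: 130 μL + 1600 μL = 1730 μL total → factor 1730/130 = 13.308
Step 4: 60 μL brought to 1.5 mL → factor 1500/60 = 25
Step 5: 70 μL + 1400 μL = 1470 μL total → factor 1470/70 = 21
Dilution factor through solution 5 = 8 × 13.308 × 13.308 × 25 × 21 = 7.438 × 10^5
[solution 5] = 6.00 mM / 7.438 × 10^5 = 8.067 × 10^-6 mM = 8.07 nM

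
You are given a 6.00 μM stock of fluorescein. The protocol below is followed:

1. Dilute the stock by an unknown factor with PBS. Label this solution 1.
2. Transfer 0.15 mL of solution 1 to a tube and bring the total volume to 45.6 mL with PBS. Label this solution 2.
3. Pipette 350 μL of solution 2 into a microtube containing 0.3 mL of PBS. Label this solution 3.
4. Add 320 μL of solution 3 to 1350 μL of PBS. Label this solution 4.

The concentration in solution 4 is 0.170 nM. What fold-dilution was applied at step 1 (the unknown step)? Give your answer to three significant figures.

12.0-fold

Step 1: unknown factor x
Step 2: 0.15 mL brought to 45.6 mL → factor 45.6/0.15 = 304
Step 3: 350 μL + 0.3 mL = 650 μL total → factor 650/350 = 1.8571
Step 4: 320 μL + 1350 μL = 1670 μL total → factor 1670/320 = 5.2188
Product of known-step factors = 2946.4
Overall factor = 6.00 μM / (0.170 nM) = 35294
x = 35294 / 2946.4 = 12.0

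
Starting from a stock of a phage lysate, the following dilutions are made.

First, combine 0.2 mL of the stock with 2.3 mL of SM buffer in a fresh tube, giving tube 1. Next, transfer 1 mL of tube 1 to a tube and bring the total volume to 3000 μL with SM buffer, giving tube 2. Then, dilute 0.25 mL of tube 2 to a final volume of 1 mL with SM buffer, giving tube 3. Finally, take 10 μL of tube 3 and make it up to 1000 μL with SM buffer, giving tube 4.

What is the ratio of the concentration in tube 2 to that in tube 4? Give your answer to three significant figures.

Step 1: 0.2 mL + 2.3 mL = 2.5 mL total → factor 2.5/0.2 = 12.5
Step 2: 1 mL brought to 3000 μL → factor 3/1 = 3
Step 3: 0.25 mL brought to 1 mL → factor 1/0.25 = 4
Step 4: 10 μL brought to 1000 μL → factor 1000/10 = 100
Dilution factor to tube 2 = 37.5; to tube 4 = 15000
[tube 2]/[tube 4] = (factor to tube 4)/(factor to tube 2) = 15000/37.5 = 400

400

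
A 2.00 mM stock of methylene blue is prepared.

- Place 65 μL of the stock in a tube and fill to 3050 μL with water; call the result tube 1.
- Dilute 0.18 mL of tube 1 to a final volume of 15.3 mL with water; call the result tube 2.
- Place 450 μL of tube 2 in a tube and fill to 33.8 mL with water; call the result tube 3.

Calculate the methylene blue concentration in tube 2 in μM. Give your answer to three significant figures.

Step 1: 65 μL brought to 3050 μL → factor 3050/65 = 46.923
Step 2: 0.18 mL brought to 15.3 mL → factor 15.3/0.18 = 85
Dilution factor through tube 2 = 46.923 × 85 = 3988.5
[tube 2] = 2.00 mM / 3988.5 = 0.0005014 mM = 0.501 μM

0.501 μM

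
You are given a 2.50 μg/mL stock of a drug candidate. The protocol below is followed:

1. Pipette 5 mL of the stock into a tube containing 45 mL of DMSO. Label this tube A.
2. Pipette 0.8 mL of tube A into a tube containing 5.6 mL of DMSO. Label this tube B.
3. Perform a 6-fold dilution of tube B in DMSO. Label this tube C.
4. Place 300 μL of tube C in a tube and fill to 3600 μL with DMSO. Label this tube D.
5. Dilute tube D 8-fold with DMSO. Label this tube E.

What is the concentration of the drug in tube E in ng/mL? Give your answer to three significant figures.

0.0543 ng/mL

Step 1: 5 mL + 45 mL = 50 mL total → factor 50/5 = 10
Step 2: 0.8 mL + 5.6 mL = 6.4 mL total → factor 6.4/0.8 = 8
Step 3: 6-fold → factor 6
Step 4: 300 μL brought to 3600 μL → factor 3600/300 = 12
Step 5: 8-fold → factor 8
Overall dilution factor = 10 × 8 × 6 × 12 × 8 = 46080
Final = 2.50 μg/mL / 46080 = 5.425 × 10^-5 μg/mL = 0.0543 ng/mL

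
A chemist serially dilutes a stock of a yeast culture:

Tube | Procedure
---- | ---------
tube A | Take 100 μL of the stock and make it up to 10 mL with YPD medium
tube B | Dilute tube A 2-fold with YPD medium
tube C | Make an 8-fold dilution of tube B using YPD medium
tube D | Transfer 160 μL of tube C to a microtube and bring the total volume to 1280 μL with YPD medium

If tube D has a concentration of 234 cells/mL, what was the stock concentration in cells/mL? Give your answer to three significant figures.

3.00 × 10^6 cells/mL

Step 1: 100 μL brought to 10 mL → factor 10000/100 = 100
Step 2: 2-fold → factor 2
Step 3: 8-fold → factor 8
Step 4: 160 μL brought to 1280 μL → factor 1280/160 = 8
Overall dilution factor = 100 × 2 × 8 × 8 = 12800
Stock = 234 cells/mL × 12800 = 3.00 × 10^6 cells/mL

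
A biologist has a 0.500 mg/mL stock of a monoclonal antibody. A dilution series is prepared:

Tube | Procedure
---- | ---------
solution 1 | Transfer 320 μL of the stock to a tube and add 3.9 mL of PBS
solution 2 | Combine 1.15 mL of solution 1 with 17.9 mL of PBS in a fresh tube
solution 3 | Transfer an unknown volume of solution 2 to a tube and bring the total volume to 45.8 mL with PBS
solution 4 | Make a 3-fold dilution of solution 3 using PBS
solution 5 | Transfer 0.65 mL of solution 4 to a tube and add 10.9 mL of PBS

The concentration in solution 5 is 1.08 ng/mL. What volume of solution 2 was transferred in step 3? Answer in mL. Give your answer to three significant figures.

Step 1: 320 μL + 3.9 mL = 4220 μL total → factor 4220/320 = 13.188
Step 2: 1.15 mL + 17.9 mL = 19.05 mL total → factor 19.05/1.15 = 16.565
Step 3: v brought to 45.8 mL → factor = 45.8 mL/v
Step 4: 3-fold → factor 3
Step 5: 0.65 mL + 10.9 mL = 11.55 mL total → factor 11.55/0.65 = 17.769
Product of known-step factors = 11645
Overall factor = 0.500 mg/mL / (1.08 ng/mL) = 4.6296 × 10^5
Step-3 factor = 4.6296 × 10^5 / 11645 = 39.755
v = 45.8 mL / 39.755 = 1.15 mL

1.15 mL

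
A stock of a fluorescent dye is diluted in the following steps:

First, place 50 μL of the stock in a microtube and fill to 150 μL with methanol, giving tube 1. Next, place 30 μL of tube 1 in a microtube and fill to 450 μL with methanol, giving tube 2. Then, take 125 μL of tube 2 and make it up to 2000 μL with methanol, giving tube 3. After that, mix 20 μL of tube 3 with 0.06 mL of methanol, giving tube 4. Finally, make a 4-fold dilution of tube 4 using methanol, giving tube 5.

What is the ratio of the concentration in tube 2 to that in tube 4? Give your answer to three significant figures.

Step 1: 50 μL brought to 150 μL → factor 150/50 = 3
Step 2: 30 μL brought to 450 μL → factor 450/30 = 15
Step 3: 125 μL brought to 2000 μL → factor 2000/125 = 16
Step 4: 20 μL + 0.06 mL = 80 μL total → factor 80/20 = 4
Dilution factor to tube 2 = 45; to tube 4 = 2880
[tube 2]/[tube 4] = (factor to tube 4)/(factor to tube 2) = 2880/45 = 64.0

64.0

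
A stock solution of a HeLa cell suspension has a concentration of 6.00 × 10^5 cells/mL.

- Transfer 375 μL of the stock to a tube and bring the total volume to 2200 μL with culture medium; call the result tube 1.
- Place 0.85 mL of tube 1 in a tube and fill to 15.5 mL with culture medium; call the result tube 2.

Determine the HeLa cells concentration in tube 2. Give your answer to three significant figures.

5.61 × 10^3 cells/mL

Step 1: 375 μL brought to 2200 μL → factor 2200/375 = 5.8667
Step 2: 0.85 mL brought to 15.5 mL → factor 15.5/0.85 = 18.235
Overall dilution factor = 5.8667 × 18.235 = 106.98
Final = 6.00 × 10^5 cells/mL / 106.98 = 5.61 × 10^3 cells/mL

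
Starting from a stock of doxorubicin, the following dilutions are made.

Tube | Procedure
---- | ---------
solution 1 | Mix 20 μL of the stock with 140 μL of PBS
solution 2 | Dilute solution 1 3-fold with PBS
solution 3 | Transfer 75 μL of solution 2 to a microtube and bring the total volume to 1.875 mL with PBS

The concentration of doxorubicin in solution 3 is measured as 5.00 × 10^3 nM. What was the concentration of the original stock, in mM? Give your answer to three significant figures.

Step 1: 20 μL + 140 μL = 160 μL total → factor 160/20 = 8
Step 2: 3-fold → factor 3
Step 3: 75 μL brought to 1.875 mL → factor 1875/75 = 25
Overall dilution factor = 8 × 3 × 25 = 600
Stock = 5.00 × 10^3 nM × 600 = 3.000 × 10^6 nM = 3.00 mM

3.00 mM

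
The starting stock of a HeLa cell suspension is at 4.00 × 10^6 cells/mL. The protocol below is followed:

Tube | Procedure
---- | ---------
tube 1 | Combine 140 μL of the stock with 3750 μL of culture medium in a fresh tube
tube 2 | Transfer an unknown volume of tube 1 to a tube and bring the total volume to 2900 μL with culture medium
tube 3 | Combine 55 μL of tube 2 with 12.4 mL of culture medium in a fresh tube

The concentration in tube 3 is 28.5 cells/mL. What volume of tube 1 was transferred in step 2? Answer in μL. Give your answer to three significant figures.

Step 1: 140 μL + 3750 μL = 3890 μL total → factor 3890/140 = 27.786
Step 2: v brought to 2900 μL → factor = 2900 μL/v
Step 3: 55 μL + 12.4 mL = 12455 μL total → factor 12455/55 = 226.45
Product of known-step factors = 6292.2
Overall factor = 4.00 × 10^6 cells/mL / (28.5 cells/mL) = 1.4035 × 10^5
Step-2 factor = 1.4035 × 10^5 / 6292.2 = 22.306
v = 2900 μL / 22.306 = 130 μL

130 μL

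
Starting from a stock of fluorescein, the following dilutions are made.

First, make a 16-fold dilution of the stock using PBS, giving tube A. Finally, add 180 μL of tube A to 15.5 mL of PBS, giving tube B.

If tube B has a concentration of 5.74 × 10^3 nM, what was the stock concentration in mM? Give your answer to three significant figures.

Step 1: 16-fold → factor 16
Step 2: 180 μL + 15.5 mL = 15680 μL total → factor 15680/180 = 87.111
Overall dilution factor = 16 × 87.111 = 1393.8
Stock = 5.74 × 10^3 nM × 1393.8 = 8.000 × 10^6 nM = 8.00 mM

8.00 mM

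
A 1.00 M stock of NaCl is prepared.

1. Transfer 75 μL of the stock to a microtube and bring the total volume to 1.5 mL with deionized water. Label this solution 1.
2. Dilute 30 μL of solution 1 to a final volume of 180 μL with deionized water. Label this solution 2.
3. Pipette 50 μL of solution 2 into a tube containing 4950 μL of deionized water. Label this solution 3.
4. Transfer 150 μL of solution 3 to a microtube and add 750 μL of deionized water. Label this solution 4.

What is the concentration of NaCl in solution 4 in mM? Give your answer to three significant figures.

0.0139 mM

Step 1: 75 μL brought to 1.5 mL → factor 1500/75 = 20
Step 2: 30 μL brought to 180 μL → factor 180/30 = 6
Step 3: 50 μL + 4950 μL = 5000 μL total → factor 5000/50 = 100
Step 4: 150 μL + 750 μL = 900 μL total → factor 900/150 = 6
Overall dilution factor = 20 × 6 × 100 × 6 = 72000
Final = 1.00 M / 72000 = 1.389 × 10^-5 M = 0.0139 mM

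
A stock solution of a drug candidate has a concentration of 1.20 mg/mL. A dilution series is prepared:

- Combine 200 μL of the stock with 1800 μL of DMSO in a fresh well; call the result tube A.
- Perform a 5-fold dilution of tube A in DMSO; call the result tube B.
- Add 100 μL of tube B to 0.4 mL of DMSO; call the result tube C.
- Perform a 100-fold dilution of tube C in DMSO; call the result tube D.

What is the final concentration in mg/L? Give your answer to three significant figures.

0.0480 mg/L

Step 1: 200 μL + 1800 μL = 2000 μL total → factor 2000/200 = 10
Step 2: 5-fold → factor 5
Step 3: 100 μL + 0.4 mL = 500 μL total → factor 500/100 = 5
Step 4: 100-fold → factor 100
Overall dilution factor = 10 × 5 × 5 × 100 = 25000
Final = 1.20 mg/mL / 25000 = 4.800 × 10^-5 mg/mL = 0.0480 mg/L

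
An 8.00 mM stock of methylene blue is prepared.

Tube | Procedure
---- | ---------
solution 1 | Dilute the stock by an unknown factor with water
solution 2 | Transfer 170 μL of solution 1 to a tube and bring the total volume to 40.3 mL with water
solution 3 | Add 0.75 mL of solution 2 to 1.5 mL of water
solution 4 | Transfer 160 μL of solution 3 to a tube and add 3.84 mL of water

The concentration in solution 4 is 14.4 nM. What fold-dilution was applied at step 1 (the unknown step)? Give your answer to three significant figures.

31.2-fold

Step 1: unknown factor x
Step 2: 170 μL brought to 40.3 mL → factor 40300/170 = 237.06
Step 3: 0.75 mL + 1.5 mL = 2.25 mL total → factor 2.25/0.75 = 3
Step 4: 160 μL + 3.84 mL = 4000 μL total → factor 4000/160 = 25
Product of known-step factors = 17779
Overall factor = 8.00 mM / (14.4 nM) = 5.5556 × 10^5
x = 5.5556 × 10^5 / 17779 = 31.2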